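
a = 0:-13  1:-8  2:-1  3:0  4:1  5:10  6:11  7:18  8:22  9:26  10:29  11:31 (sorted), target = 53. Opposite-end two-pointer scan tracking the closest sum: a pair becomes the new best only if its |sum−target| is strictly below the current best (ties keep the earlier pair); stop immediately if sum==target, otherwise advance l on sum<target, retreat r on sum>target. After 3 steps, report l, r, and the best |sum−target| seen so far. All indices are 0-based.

l=3, r=11, best |Δ|=23

[0,11] -13+31=18 d=35 * → l++
[1,11] -8+31=23 d=30 * → l++
[2,11] -1+31=30 d=23 * → l++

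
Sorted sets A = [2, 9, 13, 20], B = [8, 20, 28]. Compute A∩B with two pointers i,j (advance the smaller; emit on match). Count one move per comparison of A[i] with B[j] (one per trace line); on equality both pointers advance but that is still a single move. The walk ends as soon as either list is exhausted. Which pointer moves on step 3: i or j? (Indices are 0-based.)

i=0 j=0: 2<8, i++
i=1 j=0: 9>8, j++
i=1 j=1: 9<20, i++

i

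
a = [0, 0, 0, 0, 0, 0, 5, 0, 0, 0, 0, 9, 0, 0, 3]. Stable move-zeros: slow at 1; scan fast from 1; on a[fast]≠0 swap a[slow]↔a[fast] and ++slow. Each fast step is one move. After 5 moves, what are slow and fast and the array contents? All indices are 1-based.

slow=1, fast=6, a=[0, 0, 0, 0, 0, 0, 5, 0, 0, 0, 0, 9, 0, 0, 3]

(s=1,f=1) a[fast]=0 → fast++
(s=1,f=2) a[fast]=0 → fast++
(s=1,f=3) a[fast]=0 → fast++
(s=1,f=4) a[fast]=0 → fast++
(s=1,f=5) a[fast]=0 → fast++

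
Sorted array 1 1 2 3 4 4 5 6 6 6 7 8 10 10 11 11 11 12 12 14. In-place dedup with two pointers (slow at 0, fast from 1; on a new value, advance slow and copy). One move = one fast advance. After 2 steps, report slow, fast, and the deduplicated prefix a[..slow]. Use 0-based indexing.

slow=1, fast=3, prefix=[1, 2]

(s=0,f=1) a[fast]=1=a[slow] dup → fast++
(s=0,f=2) a[fast]=2≠a[slow]=1 write a[1]=2 → slow++,fast++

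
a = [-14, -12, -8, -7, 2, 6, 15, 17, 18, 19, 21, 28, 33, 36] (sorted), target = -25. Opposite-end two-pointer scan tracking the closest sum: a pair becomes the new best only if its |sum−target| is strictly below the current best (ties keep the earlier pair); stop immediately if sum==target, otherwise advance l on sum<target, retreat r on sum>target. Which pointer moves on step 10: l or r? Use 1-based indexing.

l=1 r=14: -14+36=22 d=47 *, r--
l=1 r=13: -14+33=19 d=44 *, r--
l=1 r=12: -14+28=14 d=39 *, r--
l=1 r=11: -14+21=7 d=32 *, r--
l=1 r=10: -14+19=5 d=30 *, r--
l=1 r=9: -14+18=4 d=29 *, r--
l=1 r=8: -14+17=3 d=28 *, r--
l=1 r=7: -14+15=1 d=26 *, r--
l=1 r=6: -14+6=-8 d=17 *, r--
l=1 r=5: -14+2=-12 d=13 *, r--

r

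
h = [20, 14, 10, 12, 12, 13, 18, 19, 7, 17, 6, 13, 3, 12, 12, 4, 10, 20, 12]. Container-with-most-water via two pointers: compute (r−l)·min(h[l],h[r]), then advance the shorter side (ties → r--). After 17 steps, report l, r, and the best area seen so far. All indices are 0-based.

[0,18] min(20,12)*18=216 best=216 * → r--
[0,17] min(20,20)*17=340 best=340 * → r--
[0,16] min(20,10)*16=160 best=340 → r--
[0,15] min(20,4)*15=60 best=340 → r--
[0,14] min(20,12)*14=168 best=340 → r--
[0,13] min(20,12)*13=156 best=340 → r--
[0,12] min(20,3)*12=36 best=340 → r--
[0,11] min(20,13)*11=143 best=340 → r--
[0,10] min(20,6)*10=60 best=340 → r--
[0,9] min(20,17)*9=153 best=340 → r--
[0,8] min(20,7)*8=56 best=340 → r--
[0,7] min(20,19)*7=133 best=340 → r--
[0,6] min(20,18)*6=108 best=340 → r--
[0,5] min(20,13)*5=65 best=340 → r--
[0,4] min(20,12)*4=48 best=340 → r--
[0,3] min(20,12)*3=36 best=340 → r--
[0,2] min(20,10)*2=20 best=340 → r--

l=0, r=1, best area=340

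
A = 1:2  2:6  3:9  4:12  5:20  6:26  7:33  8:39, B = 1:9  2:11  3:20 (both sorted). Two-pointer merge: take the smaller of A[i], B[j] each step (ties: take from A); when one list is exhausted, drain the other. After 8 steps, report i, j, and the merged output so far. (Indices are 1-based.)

i=6, j=4, merged so far=[2, 6, 9, 9, 11, 12, 20, 20]

[i=1,j=1] A[i]=2<=B[j]=9 take 2 → i++
[i=2,j=1] A[i]=6<=B[j]=9 take 6 → i++
[i=3,j=1] A[i]=9<=B[j]=9 take 9 → i++
[i=4,j=1] A[i]=12>B[j]=9 take 9 → j++
[i=4,j=2] A[i]=12>B[j]=11 take 11 → j++
[i=4,j=3] A[i]=12<=B[j]=20 take 12 → i++
[i=5,j=3] A[i]=20<=B[j]=20 take 20 → i++
[i=6,j=3] A[i]=26>B[j]=20 take 20 → j++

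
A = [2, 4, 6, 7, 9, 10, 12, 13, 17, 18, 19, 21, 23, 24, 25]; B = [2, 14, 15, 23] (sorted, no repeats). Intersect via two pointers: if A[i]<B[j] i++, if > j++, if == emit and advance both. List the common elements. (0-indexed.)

intersection = [2, 23]

[i=0,j=0] 2==2 emit → i++,j++
[i=1,j=1] 4<14 → i++
[i=2,j=1] 6<14 → i++
[i=3,j=1] 7<14 → i++
[i=4,j=1] 9<14 → i++
[i=5,j=1] 10<14 → i++
[i=6,j=1] 12<14 → i++
[i=7,j=1] 13<14 → i++
[i=8,j=1] 17>14 → j++
[i=8,j=2] 17>15 → j++
[i=8,j=3] 17<23 → i++
[i=9,j=3] 18<23 → i++
[i=10,j=3] 19<23 → i++
[i=11,j=3] 21<23 → i++
[i=12,j=3] 23==23 emit → i++,j++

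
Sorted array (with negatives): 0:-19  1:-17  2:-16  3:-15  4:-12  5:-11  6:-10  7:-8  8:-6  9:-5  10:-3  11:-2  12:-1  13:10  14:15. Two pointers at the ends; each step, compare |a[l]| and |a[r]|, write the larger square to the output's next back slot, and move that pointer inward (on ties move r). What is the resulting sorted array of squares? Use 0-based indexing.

l=0 r=14: |-19|>|15| out[14]=361, l++
l=1 r=14: |-17|>|15| out[13]=289, l++
l=2 r=14: |-16|>|15| out[12]=256, l++
l=3 r=14: |-15|<=|15| out[11]=225, r--
l=3 r=13: |-15|>|10| out[10]=225, l++
l=4 r=13: |-12|>|10| out[9]=144, l++
l=5 r=13: |-11|>|10| out[8]=121, l++
l=6 r=13: |-10|<=|10| out[7]=100, r--
l=6 r=12: |-10|>|-1| out[6]=100, l++
l=7 r=12: |-8|>|-1| out[5]=64, l++
l=8 r=12: |-6|>|-1| out[4]=36, l++
l=9 r=12: |-5|>|-1| out[3]=25, l++
l=10 r=12: |-3|>|-1| out[2]=9, l++
l=11 r=12: |-2|>|-1| out[1]=4, l++
l=12 r=12: |-1|<=|-1| out[0]=1, r--

[1, 4, 9, 25, 36, 64, 100, 100, 121, 144, 225, 225, 256, 289, 361]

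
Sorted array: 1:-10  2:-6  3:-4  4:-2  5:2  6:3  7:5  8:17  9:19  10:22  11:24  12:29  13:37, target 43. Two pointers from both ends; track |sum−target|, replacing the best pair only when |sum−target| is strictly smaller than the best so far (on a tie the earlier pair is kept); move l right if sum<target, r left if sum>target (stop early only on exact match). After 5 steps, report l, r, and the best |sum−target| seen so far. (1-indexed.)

l=6, r=13, best |Δ|=4

l=1 r=13: -10+37=27 d=16 *, l++
l=2 r=13: -6+37=31 d=12 *, l++
l=3 r=13: -4+37=33 d=10 *, l++
l=4 r=13: -2+37=35 d=8 *, l++
l=5 r=13: 2+37=39 d=4 *, l++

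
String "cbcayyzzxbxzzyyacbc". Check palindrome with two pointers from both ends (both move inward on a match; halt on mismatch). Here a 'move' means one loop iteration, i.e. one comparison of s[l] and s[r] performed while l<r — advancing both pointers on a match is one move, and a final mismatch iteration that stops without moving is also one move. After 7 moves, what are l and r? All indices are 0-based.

l=7, r=11

[0,18] 'c'=='c' → l++,r--
[1,17] 'b'=='b' → l++,r--
[2,16] 'c'=='c' → l++,r--
[3,15] 'a'=='a' → l++,r--
[4,14] 'y'=='y' → l++,r--
[5,13] 'y'=='y' → l++,r--
[6,12] 'z'=='z' → l++,r--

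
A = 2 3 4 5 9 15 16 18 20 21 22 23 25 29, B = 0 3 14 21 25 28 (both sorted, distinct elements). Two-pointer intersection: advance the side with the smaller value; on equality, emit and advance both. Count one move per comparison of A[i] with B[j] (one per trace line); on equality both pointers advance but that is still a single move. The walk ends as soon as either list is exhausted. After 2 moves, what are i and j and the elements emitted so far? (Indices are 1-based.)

i=1 j=1: 2>0, j++
i=1 j=2: 2<3, i++

i=2, j=2, emitted=[]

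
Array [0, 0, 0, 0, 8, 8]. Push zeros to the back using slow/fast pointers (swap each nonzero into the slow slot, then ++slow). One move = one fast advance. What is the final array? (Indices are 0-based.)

(s=0,f=0) a[fast]=0 → fast++
(s=0,f=1) a[fast]=0 → fast++
(s=0,f=2) a[fast]=0 → fast++
(s=0,f=3) a[fast]=0 → fast++
(s=0,f=4) a[fast]=8≠0 swap→a[0]=8 → slow++,fast++
(s=1,f=5) a[fast]=8≠0 swap→a[1]=8 → slow++,fast++

[8, 8, 0, 0, 0, 0]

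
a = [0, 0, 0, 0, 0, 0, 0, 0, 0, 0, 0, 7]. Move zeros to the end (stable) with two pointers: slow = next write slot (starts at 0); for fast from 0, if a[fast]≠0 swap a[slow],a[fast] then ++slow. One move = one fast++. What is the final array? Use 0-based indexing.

[7, 0, 0, 0, 0, 0, 0, 0, 0, 0, 0, 0]

slow=0 fast=0: a[fast]=0, fast++
slow=0 fast=1: a[fast]=0, fast++
slow=0 fast=2: a[fast]=0, fast++
slow=0 fast=3: a[fast]=0, fast++
slow=0 fast=4: a[fast]=0, fast++
slow=0 fast=5: a[fast]=0, fast++
slow=0 fast=6: a[fast]=0, fast++
slow=0 fast=7: a[fast]=0, fast++
slow=0 fast=8: a[fast]=0, fast++
slow=0 fast=9: a[fast]=0, fast++
slow=0 fast=10: a[fast]=0, fast++
slow=0 fast=11: a[fast]=7≠0 swap→a[0]=7, slow++,fast++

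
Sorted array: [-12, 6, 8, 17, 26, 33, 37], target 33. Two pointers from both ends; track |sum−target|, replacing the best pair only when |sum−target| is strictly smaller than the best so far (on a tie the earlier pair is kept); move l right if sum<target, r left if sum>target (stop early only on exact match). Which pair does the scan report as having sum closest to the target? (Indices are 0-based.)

pair (6, 26) with sum 32 (|Δ|=1)

[0,6] -12+37=25 d=8 * → l++
[1,6] 6+37=43 d=10 → r--
[1,5] 6+33=39 d=6 * → r--
[1,4] 6+26=32 d=1 * → l++
[2,4] 8+26=34 d=1 → r--
[2,3] 8+17=25 d=8 → l++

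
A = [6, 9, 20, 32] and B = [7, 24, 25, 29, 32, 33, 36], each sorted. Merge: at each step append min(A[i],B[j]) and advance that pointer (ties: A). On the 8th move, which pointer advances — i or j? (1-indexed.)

[i=1,j=1] A[i]=6<=B[j]=7 take 6 → i++
[i=2,j=1] A[i]=9>B[j]=7 take 7 → j++
[i=2,j=2] A[i]=9<=B[j]=24 take 9 → i++
[i=3,j=2] A[i]=20<=B[j]=24 take 20 → i++
[i=4,j=2] A[i]=32>B[j]=24 take 24 → j++
[i=4,j=3] A[i]=32>B[j]=25 take 25 → j++
[i=4,j=4] A[i]=32>B[j]=29 take 29 → j++
[i=4,j=5] A[i]=32<=B[j]=32 take 32 → i++

i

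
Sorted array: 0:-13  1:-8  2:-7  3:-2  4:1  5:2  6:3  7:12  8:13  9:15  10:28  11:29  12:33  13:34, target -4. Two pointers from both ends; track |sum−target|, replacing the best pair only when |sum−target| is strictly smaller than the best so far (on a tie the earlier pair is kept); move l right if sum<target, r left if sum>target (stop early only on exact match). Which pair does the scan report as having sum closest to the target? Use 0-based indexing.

pair (-7, 3) with sum -4 (|Δ|=0)

l=0 r=13: -13+34=21 d=25 *, r--
l=0 r=12: -13+33=20 d=24 *, r--
l=0 r=11: -13+29=16 d=20 *, r--
l=0 r=10: -13+28=15 d=19 *, r--
l=0 r=9: -13+15=2 d=6 *, r--
l=0 r=8: -13+13=0 d=4 *, r--
l=0 r=7: -13+12=-1 d=3 *, r--
l=0 r=6: -13+3=-10 d=6, l++
l=1 r=6: -8+3=-5 d=1 *, l++
l=2 r=6: -7+3=-4 d=0 *, stop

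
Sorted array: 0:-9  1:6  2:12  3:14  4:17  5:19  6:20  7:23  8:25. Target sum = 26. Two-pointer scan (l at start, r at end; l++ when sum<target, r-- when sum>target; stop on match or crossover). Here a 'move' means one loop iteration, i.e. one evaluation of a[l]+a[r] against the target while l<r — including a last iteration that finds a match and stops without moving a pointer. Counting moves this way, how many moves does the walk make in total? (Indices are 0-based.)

4 moves

l=0 r=8: -9+25=16 <26, l++
l=1 r=8: 6+25=31 >26, r--
l=1 r=7: 6+23=29 >26, r--
l=1 r=6: 6+20=26, found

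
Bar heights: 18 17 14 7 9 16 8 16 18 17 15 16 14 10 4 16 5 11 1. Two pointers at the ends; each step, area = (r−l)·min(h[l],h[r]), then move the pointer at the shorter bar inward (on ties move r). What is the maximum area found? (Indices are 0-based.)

l=0 r=18: min(18,1)*18=18 best=18 *, r--
l=0 r=17: min(18,11)*17=187 best=187 *, r--
l=0 r=16: min(18,5)*16=80 best=187, r--
l=0 r=15: min(18,16)*15=240 best=240 *, r--
l=0 r=14: min(18,4)*14=56 best=240, r--
l=0 r=13: min(18,10)*13=130 best=240, r--
l=0 r=12: min(18,14)*12=168 best=240, r--
l=0 r=11: min(18,16)*11=176 best=240, r--
l=0 r=10: min(18,15)*10=150 best=240, r--
l=0 r=9: min(18,17)*9=153 best=240, r--
l=0 r=8: min(18,18)*8=144 best=240, r--
l=0 r=7: min(18,16)*7=112 best=240, r--
l=0 r=6: min(18,8)*6=48 best=240, r--
l=0 r=5: min(18,16)*5=80 best=240, r--
l=0 r=4: min(18,9)*4=36 best=240, r--
l=0 r=3: min(18,7)*3=21 best=240, r--
l=0 r=2: min(18,14)*2=28 best=240, r--
l=0 r=1: min(18,17)*1=17 best=240, r--

max area = 240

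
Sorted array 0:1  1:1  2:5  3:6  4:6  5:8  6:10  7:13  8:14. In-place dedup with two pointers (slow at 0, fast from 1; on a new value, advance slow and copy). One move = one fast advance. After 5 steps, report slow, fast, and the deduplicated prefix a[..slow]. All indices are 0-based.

slow=3, fast=6, prefix=[1, 5, 6, 8]

(s=0,f=1) a[fast]=1=a[slow] dup → fast++
(s=0,f=2) a[fast]=5≠a[slow]=1 write a[1]=5 → slow++,fast++
(s=1,f=3) a[fast]=6≠a[slow]=5 write a[2]=6 → slow++,fast++
(s=2,f=4) a[fast]=6=a[slow] dup → fast++
(s=2,f=5) a[fast]=8≠a[slow]=6 write a[3]=8 → slow++,fast++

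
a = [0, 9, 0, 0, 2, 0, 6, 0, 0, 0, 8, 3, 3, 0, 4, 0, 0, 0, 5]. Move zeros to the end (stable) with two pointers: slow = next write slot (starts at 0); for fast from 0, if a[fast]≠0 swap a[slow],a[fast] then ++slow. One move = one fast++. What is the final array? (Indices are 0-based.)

(s=0,f=0) a[fast]=0 → fast++
(s=0,f=1) a[fast]=9≠0 swap→a[0]=9 → slow++,fast++
(s=1,f=2) a[fast]=0 → fast++
(s=1,f=3) a[fast]=0 → fast++
(s=1,f=4) a[fast]=2≠0 swap→a[1]=2 → slow++,fast++
(s=2,f=5) a[fast]=0 → fast++
(s=2,f=6) a[fast]=6≠0 swap→a[2]=6 → slow++,fast++
(s=3,f=7) a[fast]=0 → fast++
(s=3,f=8) a[fast]=0 → fast++
(s=3,f=9) a[fast]=0 → fast++
(s=3,f=10) a[fast]=8≠0 swap→a[3]=8 → slow++,fast++
(s=4,f=11) a[fast]=3≠0 swap→a[4]=3 → slow++,fast++
(s=5,f=12) a[fast]=3≠0 swap→a[5]=3 → slow++,fast++
(s=6,f=13) a[fast]=0 → fast++
(s=6,f=14) a[fast]=4≠0 swap→a[6]=4 → slow++,fast++
(s=7,f=15) a[fast]=0 → fast++
(s=7,f=16) a[fast]=0 → fast++
(s=7,f=17) a[fast]=0 → fast++
(s=7,f=18) a[fast]=5≠0 swap→a[7]=5 → slow++,fast++

[9, 2, 6, 8, 3, 3, 4, 5, 0, 0, 0, 0, 0, 0, 0, 0, 0, 0, 0]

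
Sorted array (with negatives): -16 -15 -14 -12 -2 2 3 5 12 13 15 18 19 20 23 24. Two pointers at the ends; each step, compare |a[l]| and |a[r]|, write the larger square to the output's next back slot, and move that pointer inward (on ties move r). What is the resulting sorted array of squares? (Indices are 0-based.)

[4, 4, 9, 25, 144, 144, 169, 196, 225, 225, 256, 324, 361, 400, 529, 576]

[0,15] |-16|<=|24| out[15]=576 → r--
[0,14] |-16|<=|23| out[14]=529 → r--
[0,13] |-16|<=|20| out[13]=400 → r--
[0,12] |-16|<=|19| out[12]=361 → r--
[0,11] |-16|<=|18| out[11]=324 → r--
[0,10] |-16|>|15| out[10]=256 → l++
[1,10] |-15|<=|15| out[9]=225 → r--
[1,9] |-15|>|13| out[8]=225 → l++
[2,9] |-14|>|13| out[7]=196 → l++
[3,9] |-12|<=|13| out[6]=169 → r--
[3,8] |-12|<=|12| out[5]=144 → r--
[3,7] |-12|>|5| out[4]=144 → l++
[4,7] |-2|<=|5| out[3]=25 → r--
[4,6] |-2|<=|3| out[2]=9 → r--
[4,5] |-2|<=|2| out[1]=4 → r--
[4,4] |-2|<=|-2| out[0]=4 → r--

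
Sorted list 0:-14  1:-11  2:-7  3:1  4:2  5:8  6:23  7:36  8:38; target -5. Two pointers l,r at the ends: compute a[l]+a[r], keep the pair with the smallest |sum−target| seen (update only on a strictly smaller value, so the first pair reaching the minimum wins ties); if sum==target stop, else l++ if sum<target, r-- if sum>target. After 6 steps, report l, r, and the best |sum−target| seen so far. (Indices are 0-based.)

l=0 r=8: -14+38=24 d=29 *, r--
l=0 r=7: -14+36=22 d=27 *, r--
l=0 r=6: -14+23=9 d=14 *, r--
l=0 r=5: -14+8=-6 d=1 *, l++
l=1 r=5: -11+8=-3 d=2, r--
l=1 r=4: -11+2=-9 d=4, l++

l=2, r=4, best |Δ|=1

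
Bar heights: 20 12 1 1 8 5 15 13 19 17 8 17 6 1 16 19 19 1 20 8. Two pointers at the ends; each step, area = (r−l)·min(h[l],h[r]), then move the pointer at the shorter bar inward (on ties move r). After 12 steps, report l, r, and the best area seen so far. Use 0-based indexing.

[0,19] min(20,8)*19=152 best=152 * → r--
[0,18] min(20,20)*18=360 best=360 * → r--
[0,17] min(20,1)*17=17 best=360 → r--
[0,16] min(20,19)*16=304 best=360 → r--
[0,15] min(20,19)*15=285 best=360 → r--
[0,14] min(20,16)*14=224 best=360 → r--
[0,13] min(20,1)*13=13 best=360 → r--
[0,12] min(20,6)*12=72 best=360 → r--
[0,11] min(20,17)*11=187 best=360 → r--
[0,10] min(20,8)*10=80 best=360 → r--
[0,9] min(20,17)*9=153 best=360 → r--
[0,8] min(20,19)*8=152 best=360 → r--

l=0, r=7, best area=360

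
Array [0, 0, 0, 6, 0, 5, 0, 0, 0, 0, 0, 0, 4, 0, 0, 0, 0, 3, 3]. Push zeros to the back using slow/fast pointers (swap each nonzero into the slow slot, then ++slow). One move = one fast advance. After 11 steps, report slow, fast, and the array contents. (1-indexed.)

slow=3, fast=12, a=[6, 5, 0, 0, 0, 0, 0, 0, 0, 0, 0, 0, 4, 0, 0, 0, 0, 3, 3]

(s=1,f=1) a[fast]=0 → fast++
(s=1,f=2) a[fast]=0 → fast++
(s=1,f=3) a[fast]=0 → fast++
(s=1,f=4) a[fast]=6≠0 swap→a[1]=6 → slow++,fast++
(s=2,f=5) a[fast]=0 → fast++
(s=2,f=6) a[fast]=5≠0 swap→a[2]=5 → slow++,fast++
(s=3,f=7) a[fast]=0 → fast++
(s=3,f=8) a[fast]=0 → fast++
(s=3,f=9) a[fast]=0 → fast++
(s=3,f=10) a[fast]=0 → fast++
(s=3,f=11) a[fast]=0 → fast++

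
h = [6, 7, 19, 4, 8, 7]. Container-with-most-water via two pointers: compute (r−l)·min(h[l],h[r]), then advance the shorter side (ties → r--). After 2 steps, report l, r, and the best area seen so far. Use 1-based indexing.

[1,6] min(6,7)*5=30 best=30 * → l++
[2,6] min(7,7)*4=28 best=30 → r--

l=2, r=5, best area=30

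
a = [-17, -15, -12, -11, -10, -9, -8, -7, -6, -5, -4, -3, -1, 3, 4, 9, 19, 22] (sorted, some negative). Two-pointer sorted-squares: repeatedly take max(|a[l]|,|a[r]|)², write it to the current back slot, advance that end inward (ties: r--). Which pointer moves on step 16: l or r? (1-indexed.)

r

l=1 r=18: |-17|<=|22| out[18]=484, r--
l=1 r=17: |-17|<=|19| out[17]=361, r--
l=1 r=16: |-17|>|9| out[16]=289, l++
l=2 r=16: |-15|>|9| out[15]=225, l++
l=3 r=16: |-12|>|9| out[14]=144, l++
l=4 r=16: |-11|>|9| out[13]=121, l++
l=5 r=16: |-10|>|9| out[12]=100, l++
l=6 r=16: |-9|<=|9| out[11]=81, r--
l=6 r=15: |-9|>|4| out[10]=81, l++
l=7 r=15: |-8|>|4| out[9]=64, l++
l=8 r=15: |-7|>|4| out[8]=49, l++
l=9 r=15: |-6|>|4| out[7]=36, l++
l=10 r=15: |-5|>|4| out[6]=25, l++
l=11 r=15: |-4|<=|4| out[5]=16, r--
l=11 r=14: |-4|>|3| out[4]=16, l++
l=12 r=14: |-3|<=|3| out[3]=9, r--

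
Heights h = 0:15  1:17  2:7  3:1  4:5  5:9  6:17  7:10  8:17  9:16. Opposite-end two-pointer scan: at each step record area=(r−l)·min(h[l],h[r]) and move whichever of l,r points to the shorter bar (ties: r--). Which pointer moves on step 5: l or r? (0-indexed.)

[0,9] min(15,16)*9=135 best=135 * → l++
[1,9] min(17,16)*8=128 best=135 → r--
[1,8] min(17,17)*7=119 best=135 → r--
[1,7] min(17,10)*6=60 best=135 → r--
[1,6] min(17,17)*5=85 best=135 → r--

r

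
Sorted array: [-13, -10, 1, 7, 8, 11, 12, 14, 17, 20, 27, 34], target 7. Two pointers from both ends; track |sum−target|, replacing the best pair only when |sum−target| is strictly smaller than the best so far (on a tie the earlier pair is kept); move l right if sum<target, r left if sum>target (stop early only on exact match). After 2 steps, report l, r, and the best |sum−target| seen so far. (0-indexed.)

[0,11] -13+34=21 d=14 * → r--
[0,10] -13+27=14 d=7 * → r--

l=0, r=9, best |Δ|=7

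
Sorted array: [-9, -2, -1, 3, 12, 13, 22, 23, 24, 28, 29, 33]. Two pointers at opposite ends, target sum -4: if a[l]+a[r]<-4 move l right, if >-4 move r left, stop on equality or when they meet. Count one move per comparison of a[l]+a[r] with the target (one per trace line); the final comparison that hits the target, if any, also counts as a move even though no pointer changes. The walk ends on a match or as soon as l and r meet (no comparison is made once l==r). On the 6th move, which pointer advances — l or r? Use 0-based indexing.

[0,11] -9+33=24 >-4 → r--
[0,10] -9+29=20 >-4 → r--
[0,9] -9+28=19 >-4 → r--
[0,8] -9+24=15 >-4 → r--
[0,7] -9+23=14 >-4 → r--
[0,6] -9+22=13 >-4 → r--

r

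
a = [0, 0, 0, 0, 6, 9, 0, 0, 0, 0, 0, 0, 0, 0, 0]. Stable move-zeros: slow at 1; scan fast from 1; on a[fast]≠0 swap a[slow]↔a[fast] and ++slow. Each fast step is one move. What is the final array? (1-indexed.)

[6, 9, 0, 0, 0, 0, 0, 0, 0, 0, 0, 0, 0, 0, 0]

slow=1 fast=1: a[fast]=0, fast++
slow=1 fast=2: a[fast]=0, fast++
slow=1 fast=3: a[fast]=0, fast++
slow=1 fast=4: a[fast]=0, fast++
slow=1 fast=5: a[fast]=6≠0 swap→a[1]=6, slow++,fast++
slow=2 fast=6: a[fast]=9≠0 swap→a[2]=9, slow++,fast++
slow=3 fast=7: a[fast]=0, fast++
slow=3 fast=8: a[fast]=0, fast++
slow=3 fast=9: a[fast]=0, fast++
slow=3 fast=10: a[fast]=0, fast++
slow=3 fast=11: a[fast]=0, fast++
slow=3 fast=12: a[fast]=0, fast++
slow=3 fast=13: a[fast]=0, fast++
slow=3 fast=14: a[fast]=0, fast++
slow=3 fast=15: a[fast]=0, fast++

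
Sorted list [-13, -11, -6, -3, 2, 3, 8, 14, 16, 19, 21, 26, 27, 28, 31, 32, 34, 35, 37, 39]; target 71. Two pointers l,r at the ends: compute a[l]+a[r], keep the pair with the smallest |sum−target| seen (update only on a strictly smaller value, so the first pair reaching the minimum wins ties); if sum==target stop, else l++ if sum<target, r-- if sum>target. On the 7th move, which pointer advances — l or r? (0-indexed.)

l

l=0 r=19: -13+39=26 d=45 *, l++
l=1 r=19: -11+39=28 d=43 *, l++
l=2 r=19: -6+39=33 d=38 *, l++
l=3 r=19: -3+39=36 d=35 *, l++
l=4 r=19: 2+39=41 d=30 *, l++
l=5 r=19: 3+39=42 d=29 *, l++
l=6 r=19: 8+39=47 d=24 *, l++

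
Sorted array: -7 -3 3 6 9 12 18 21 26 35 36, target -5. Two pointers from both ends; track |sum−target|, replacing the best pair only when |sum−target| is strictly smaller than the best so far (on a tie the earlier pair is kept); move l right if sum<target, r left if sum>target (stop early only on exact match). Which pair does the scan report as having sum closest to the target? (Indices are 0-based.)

l=0 r=10: -7+36=29 d=34 *, r--
l=0 r=9: -7+35=28 d=33 *, r--
l=0 r=8: -7+26=19 d=24 *, r--
l=0 r=7: -7+21=14 d=19 *, r--
l=0 r=6: -7+18=11 d=16 *, r--
l=0 r=5: -7+12=5 d=10 *, r--
l=0 r=4: -7+9=2 d=7 *, r--
l=0 r=3: -7+6=-1 d=4 *, r--
l=0 r=2: -7+3=-4 d=1 *, r--
l=0 r=1: -7+-3=-10 d=5, l++

pair (-7, 3) with sum -4 (|Δ|=1)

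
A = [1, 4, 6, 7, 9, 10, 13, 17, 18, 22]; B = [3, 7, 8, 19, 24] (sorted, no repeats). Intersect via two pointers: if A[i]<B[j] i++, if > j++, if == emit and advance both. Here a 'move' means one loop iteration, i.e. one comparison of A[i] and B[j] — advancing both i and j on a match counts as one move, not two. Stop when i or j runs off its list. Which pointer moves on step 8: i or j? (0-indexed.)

i

i=0 j=0: 1<3, i++
i=1 j=0: 4>3, j++
i=1 j=1: 4<7, i++
i=2 j=1: 6<7, i++
i=3 j=1: 7==7 emit, i++,j++
i=4 j=2: 9>8, j++
i=4 j=3: 9<19, i++
i=5 j=3: 10<19, i++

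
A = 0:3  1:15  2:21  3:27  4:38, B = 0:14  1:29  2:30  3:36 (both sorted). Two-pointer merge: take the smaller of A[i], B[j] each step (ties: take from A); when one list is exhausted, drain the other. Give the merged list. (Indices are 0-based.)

[i=0,j=0] A[i]=3<=B[j]=14 take 3 → i++
[i=1,j=0] A[i]=15>B[j]=14 take 14 → j++
[i=1,j=1] A[i]=15<=B[j]=29 take 15 → i++
[i=2,j=1] A[i]=21<=B[j]=29 take 21 → i++
[i=3,j=1] A[i]=27<=B[j]=29 take 27 → i++
[i=4,j=1] A[i]=38>B[j]=29 take 29 → j++
[i=4,j=2] A[i]=38>B[j]=30 take 30 → j++
[i=4,j=3] A[i]=38>B[j]=36 take 36 → j++
[i=4,j=4] B done, take A[i]=38 → i++

[3, 14, 15, 21, 27, 29, 30, 36, 38]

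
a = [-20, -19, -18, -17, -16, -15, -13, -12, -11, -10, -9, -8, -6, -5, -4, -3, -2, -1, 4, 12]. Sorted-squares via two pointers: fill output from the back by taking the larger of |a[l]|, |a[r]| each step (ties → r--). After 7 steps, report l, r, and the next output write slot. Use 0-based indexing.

l=7, r=19, next write slot=12

l=0 r=19: |-20|>|12| out[19]=400, l++
l=1 r=19: |-19|>|12| out[18]=361, l++
l=2 r=19: |-18|>|12| out[17]=324, l++
l=3 r=19: |-17|>|12| out[16]=289, l++
l=4 r=19: |-16|>|12| out[15]=256, l++
l=5 r=19: |-15|>|12| out[14]=225, l++
l=6 r=19: |-13|>|12| out[13]=169, l++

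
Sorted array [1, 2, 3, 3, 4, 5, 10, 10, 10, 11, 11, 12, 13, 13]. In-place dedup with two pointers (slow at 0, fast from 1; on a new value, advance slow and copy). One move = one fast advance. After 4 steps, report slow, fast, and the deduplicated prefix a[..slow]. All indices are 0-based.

slow=3, fast=5, prefix=[1, 2, 3, 4]

(s=0,f=1) a[fast]=2≠a[slow]=1 write a[1]=2 → slow++,fast++
(s=1,f=2) a[fast]=3≠a[slow]=2 write a[2]=3 → slow++,fast++
(s=2,f=3) a[fast]=3=a[slow] dup → fast++
(s=2,f=4) a[fast]=4≠a[slow]=3 write a[3]=4 → slow++,fast++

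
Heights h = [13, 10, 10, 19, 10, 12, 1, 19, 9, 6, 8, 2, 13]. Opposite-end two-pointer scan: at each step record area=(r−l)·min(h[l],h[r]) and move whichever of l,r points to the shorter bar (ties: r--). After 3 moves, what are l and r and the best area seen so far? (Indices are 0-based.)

l=0, r=9, best area=156

[0,12] min(13,13)*12=156 best=156 * → r--
[0,11] min(13,2)*11=22 best=156 → r--
[0,10] min(13,8)*10=80 best=156 → r--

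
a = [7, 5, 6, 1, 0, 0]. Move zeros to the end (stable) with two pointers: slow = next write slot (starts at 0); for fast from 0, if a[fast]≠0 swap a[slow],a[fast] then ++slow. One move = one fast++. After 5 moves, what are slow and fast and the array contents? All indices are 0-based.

slow=4, fast=5, a=[7, 5, 6, 1, 0, 0]

slow=0 fast=0: a[fast]=7≠0 swap→a[0]=7, slow++,fast++
slow=1 fast=1: a[fast]=5≠0 swap→a[1]=5, slow++,fast++
slow=2 fast=2: a[fast]=6≠0 swap→a[2]=6, slow++,fast++
slow=3 fast=3: a[fast]=1≠0 swap→a[3]=1, slow++,fast++
slow=4 fast=4: a[fast]=0, fast++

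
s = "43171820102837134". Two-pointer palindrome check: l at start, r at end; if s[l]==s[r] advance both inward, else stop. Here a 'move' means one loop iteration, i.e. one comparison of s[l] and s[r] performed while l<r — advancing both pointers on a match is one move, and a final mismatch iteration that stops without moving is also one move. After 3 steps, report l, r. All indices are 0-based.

[0,16] '4'=='4' → l++,r--
[1,15] '3'=='3' → l++,r--
[2,14] '1'=='1' → l++,r--

l=3, r=13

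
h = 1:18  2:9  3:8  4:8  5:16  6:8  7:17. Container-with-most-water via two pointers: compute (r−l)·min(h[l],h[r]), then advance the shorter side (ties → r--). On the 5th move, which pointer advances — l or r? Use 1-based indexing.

l=1 r=7: min(18,17)*6=102 best=102 *, r--
l=1 r=6: min(18,8)*5=40 best=102, r--
l=1 r=5: min(18,16)*4=64 best=102, r--
l=1 r=4: min(18,8)*3=24 best=102, r--
l=1 r=3: min(18,8)*2=16 best=102, r--

r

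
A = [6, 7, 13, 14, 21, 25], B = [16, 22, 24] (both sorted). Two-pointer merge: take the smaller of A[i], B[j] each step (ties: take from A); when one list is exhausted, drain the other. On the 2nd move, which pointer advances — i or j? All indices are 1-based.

i

i=1 j=1: A[i]=6<=B[j]=16 take 6, i++
i=2 j=1: A[i]=7<=B[j]=16 take 7, i++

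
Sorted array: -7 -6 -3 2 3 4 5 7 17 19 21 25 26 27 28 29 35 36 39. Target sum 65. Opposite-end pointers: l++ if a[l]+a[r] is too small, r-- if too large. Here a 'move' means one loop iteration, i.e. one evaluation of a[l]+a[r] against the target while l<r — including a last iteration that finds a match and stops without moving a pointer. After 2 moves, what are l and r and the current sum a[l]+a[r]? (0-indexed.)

l=0 r=18: -7+39=32 <65, l++
l=1 r=18: -6+39=33 <65, l++

l=2, r=18, sum=36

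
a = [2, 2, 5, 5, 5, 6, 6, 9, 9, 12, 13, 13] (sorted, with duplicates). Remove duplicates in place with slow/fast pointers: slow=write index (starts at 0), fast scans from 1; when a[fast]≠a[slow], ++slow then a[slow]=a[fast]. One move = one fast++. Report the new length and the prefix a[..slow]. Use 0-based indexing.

length 6; prefix = [2, 5, 6, 9, 12, 13]

(s=0,f=1) a[fast]=2=a[slow] dup → fast++
(s=0,f=2) a[fast]=5≠a[slow]=2 write a[1]=5 → slow++,fast++
(s=1,f=3) a[fast]=5=a[slow] dup → fast++
(s=1,f=4) a[fast]=5=a[slow] dup → fast++
(s=1,f=5) a[fast]=6≠a[slow]=5 write a[2]=6 → slow++,fast++
(s=2,f=6) a[fast]=6=a[slow] dup → fast++
(s=2,f=7) a[fast]=9≠a[slow]=6 write a[3]=9 → slow++,fast++
(s=3,f=8) a[fast]=9=a[slow] dup → fast++
(s=3,f=9) a[fast]=12≠a[slow]=9 write a[4]=12 → slow++,fast++
(s=4,f=10) a[fast]=13≠a[slow]=12 write a[5]=13 → slow++,fast++
(s=5,f=11) a[fast]=13=a[slow] dup → fast++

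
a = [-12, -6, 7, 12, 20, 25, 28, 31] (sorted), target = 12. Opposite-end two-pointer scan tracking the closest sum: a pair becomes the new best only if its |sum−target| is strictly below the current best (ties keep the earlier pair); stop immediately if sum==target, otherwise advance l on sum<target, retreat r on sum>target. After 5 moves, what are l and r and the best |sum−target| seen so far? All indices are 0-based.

l=1, r=3, best |Δ|=1

l=0 r=7: -12+31=19 d=7 *, r--
l=0 r=6: -12+28=16 d=4 *, r--
l=0 r=5: -12+25=13 d=1 *, r--
l=0 r=4: -12+20=8 d=4, l++
l=1 r=4: -6+20=14 d=2, r--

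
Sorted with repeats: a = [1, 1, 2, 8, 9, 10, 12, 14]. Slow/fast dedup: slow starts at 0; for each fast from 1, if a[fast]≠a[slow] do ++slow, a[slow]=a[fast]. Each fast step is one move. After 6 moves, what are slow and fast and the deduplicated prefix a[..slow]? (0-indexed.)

slow=0 fast=1: a[fast]=1=a[slow] dup, fast++
slow=0 fast=2: a[fast]=2≠a[slow]=1 write a[1]=2, slow++,fast++
slow=1 fast=3: a[fast]=8≠a[slow]=2 write a[2]=8, slow++,fast++
slow=2 fast=4: a[fast]=9≠a[slow]=8 write a[3]=9, slow++,fast++
slow=3 fast=5: a[fast]=10≠a[slow]=9 write a[4]=10, slow++,fast++
slow=4 fast=6: a[fast]=12≠a[slow]=10 write a[5]=12, slow++,fast++

slow=5, fast=7, prefix=[1, 2, 8, 9, 10, 12]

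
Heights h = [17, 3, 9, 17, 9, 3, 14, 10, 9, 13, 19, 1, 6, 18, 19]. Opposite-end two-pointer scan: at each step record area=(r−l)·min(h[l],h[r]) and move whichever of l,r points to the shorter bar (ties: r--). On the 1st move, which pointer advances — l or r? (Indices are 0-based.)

l=0 r=14: min(17,19)*14=238 best=238 *, l++

l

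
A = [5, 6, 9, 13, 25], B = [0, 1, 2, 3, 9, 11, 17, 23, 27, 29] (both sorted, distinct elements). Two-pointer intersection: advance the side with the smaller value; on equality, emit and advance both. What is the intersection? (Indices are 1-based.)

intersection = [9]

i=1 j=1: 5>0, j++
i=1 j=2: 5>1, j++
i=1 j=3: 5>2, j++
i=1 j=4: 5>3, j++
i=1 j=5: 5<9, i++
i=2 j=5: 6<9, i++
i=3 j=5: 9==9 emit, i++,j++
i=4 j=6: 13>11, j++
i=4 j=7: 13<17, i++
i=5 j=7: 25>17, j++
i=5 j=8: 25>23, j++
i=5 j=9: 25<27, i++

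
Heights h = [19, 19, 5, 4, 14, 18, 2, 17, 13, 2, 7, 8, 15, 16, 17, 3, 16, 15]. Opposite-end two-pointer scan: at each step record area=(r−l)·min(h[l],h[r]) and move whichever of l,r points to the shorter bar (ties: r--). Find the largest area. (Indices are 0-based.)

max area = 256

[0,17] min(19,15)*17=255 best=255 * → r--
[0,16] min(19,16)*16=256 best=256 * → r--
[0,15] min(19,3)*15=45 best=256 → r--
[0,14] min(19,17)*14=238 best=256 → r--
[0,13] min(19,16)*13=208 best=256 → r--
[0,12] min(19,15)*12=180 best=256 → r--
[0,11] min(19,8)*11=88 best=256 → r--
[0,10] min(19,7)*10=70 best=256 → r--
[0,9] min(19,2)*9=18 best=256 → r--
[0,8] min(19,13)*8=104 best=256 → r--
[0,7] min(19,17)*7=119 best=256 → r--
[0,6] min(19,2)*6=12 best=256 → r--
[0,5] min(19,18)*5=90 best=256 → r--
[0,4] min(19,14)*4=56 best=256 → r--
[0,3] min(19,4)*3=12 best=256 → r--
[0,2] min(19,5)*2=10 best=256 → r--
[0,1] min(19,19)*1=19 best=256 → r--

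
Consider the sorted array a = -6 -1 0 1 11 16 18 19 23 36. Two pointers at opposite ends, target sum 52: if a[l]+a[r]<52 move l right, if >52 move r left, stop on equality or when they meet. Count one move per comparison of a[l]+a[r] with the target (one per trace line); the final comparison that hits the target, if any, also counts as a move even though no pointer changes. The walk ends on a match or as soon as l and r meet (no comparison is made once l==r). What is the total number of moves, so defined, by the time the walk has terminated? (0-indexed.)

6 moves

l=0 r=9: -6+36=30 <52, l++
l=1 r=9: -1+36=35 <52, l++
l=2 r=9: 0+36=36 <52, l++
l=3 r=9: 1+36=37 <52, l++
l=4 r=9: 11+36=47 <52, l++
l=5 r=9: 16+36=52, found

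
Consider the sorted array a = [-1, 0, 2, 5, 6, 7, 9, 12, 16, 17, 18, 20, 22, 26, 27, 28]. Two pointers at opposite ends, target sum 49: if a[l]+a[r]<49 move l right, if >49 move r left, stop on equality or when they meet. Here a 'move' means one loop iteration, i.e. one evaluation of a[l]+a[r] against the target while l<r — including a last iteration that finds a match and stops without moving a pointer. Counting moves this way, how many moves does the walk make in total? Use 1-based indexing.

l=1 r=16: -1+28=27 <49, l++
l=2 r=16: 0+28=28 <49, l++
l=3 r=16: 2+28=30 <49, l++
l=4 r=16: 5+28=33 <49, l++
l=5 r=16: 6+28=34 <49, l++
l=6 r=16: 7+28=35 <49, l++
l=7 r=16: 9+28=37 <49, l++
l=8 r=16: 12+28=40 <49, l++
l=9 r=16: 16+28=44 <49, l++
l=10 r=16: 17+28=45 <49, l++
l=11 r=16: 18+28=46 <49, l++
l=12 r=16: 20+28=48 <49, l++
l=13 r=16: 22+28=50 >49, r--
l=13 r=15: 22+27=49, found

14 moves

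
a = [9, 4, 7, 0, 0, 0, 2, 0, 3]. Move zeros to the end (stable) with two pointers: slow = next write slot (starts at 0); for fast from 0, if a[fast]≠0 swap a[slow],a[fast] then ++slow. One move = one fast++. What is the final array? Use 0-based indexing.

slow=0 fast=0: a[fast]=9≠0 swap→a[0]=9, slow++,fast++
slow=1 fast=1: a[fast]=4≠0 swap→a[1]=4, slow++,fast++
slow=2 fast=2: a[fast]=7≠0 swap→a[2]=7, slow++,fast++
slow=3 fast=3: a[fast]=0, fast++
slow=3 fast=4: a[fast]=0, fast++
slow=3 fast=5: a[fast]=0, fast++
slow=3 fast=6: a[fast]=2≠0 swap→a[3]=2, slow++,fast++
slow=4 fast=7: a[fast]=0, fast++
slow=4 fast=8: a[fast]=3≠0 swap→a[4]=3, slow++,fast++

[9, 4, 7, 2, 3, 0, 0, 0, 0]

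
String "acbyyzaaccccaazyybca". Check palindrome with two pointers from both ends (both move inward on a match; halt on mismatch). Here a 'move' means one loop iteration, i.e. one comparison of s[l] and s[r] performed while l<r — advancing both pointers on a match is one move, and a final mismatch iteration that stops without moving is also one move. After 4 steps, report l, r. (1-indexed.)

[1,20] 'a'=='a' → l++,r--
[2,19] 'c'=='c' → l++,r--
[3,18] 'b'=='b' → l++,r--
[4,17] 'y'=='y' → l++,r--

l=5, r=16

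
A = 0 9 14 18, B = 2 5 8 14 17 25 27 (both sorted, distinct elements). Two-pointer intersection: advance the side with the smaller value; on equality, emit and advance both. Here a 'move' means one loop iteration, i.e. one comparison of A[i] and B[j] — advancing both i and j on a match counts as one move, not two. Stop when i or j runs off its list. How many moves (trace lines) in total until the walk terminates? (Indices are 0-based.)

i=0 j=0: 0<2, i++
i=1 j=0: 9>2, j++
i=1 j=1: 9>5, j++
i=1 j=2: 9>8, j++
i=1 j=3: 9<14, i++
i=2 j=3: 14==14 emit, i++,j++
i=3 j=4: 18>17, j++
i=3 j=5: 18<25, i++

8 moves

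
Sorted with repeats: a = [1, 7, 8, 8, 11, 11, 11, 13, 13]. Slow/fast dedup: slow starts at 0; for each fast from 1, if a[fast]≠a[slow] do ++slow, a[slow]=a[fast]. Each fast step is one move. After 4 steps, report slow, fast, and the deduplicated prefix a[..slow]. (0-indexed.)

(s=0,f=1) a[fast]=7≠a[slow]=1 write a[1]=7 → slow++,fast++
(s=1,f=2) a[fast]=8≠a[slow]=7 write a[2]=8 → slow++,fast++
(s=2,f=3) a[fast]=8=a[slow] dup → fast++
(s=2,f=4) a[fast]=11≠a[slow]=8 write a[3]=11 → slow++,fast++

slow=3, fast=5, prefix=[1, 7, 8, 11]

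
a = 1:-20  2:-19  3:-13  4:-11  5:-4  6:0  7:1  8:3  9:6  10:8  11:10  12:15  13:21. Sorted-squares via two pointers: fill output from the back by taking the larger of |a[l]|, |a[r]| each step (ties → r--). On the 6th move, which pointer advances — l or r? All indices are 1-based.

[1,13] |-20|<=|21| out[13]=441 → r--
[1,12] |-20|>|15| out[12]=400 → l++
[2,12] |-19|>|15| out[11]=361 → l++
[3,12] |-13|<=|15| out[10]=225 → r--
[3,11] |-13|>|10| out[9]=169 → l++
[4,11] |-11|>|10| out[8]=121 → l++

l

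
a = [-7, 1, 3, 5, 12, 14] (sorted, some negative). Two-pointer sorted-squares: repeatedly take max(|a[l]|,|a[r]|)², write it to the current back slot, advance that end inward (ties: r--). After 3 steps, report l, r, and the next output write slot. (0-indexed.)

l=1, r=3, next write slot=2

[0,5] |-7|<=|14| out[5]=196 → r--
[0,4] |-7|<=|12| out[4]=144 → r--
[0,3] |-7|>|5| out[3]=49 → l++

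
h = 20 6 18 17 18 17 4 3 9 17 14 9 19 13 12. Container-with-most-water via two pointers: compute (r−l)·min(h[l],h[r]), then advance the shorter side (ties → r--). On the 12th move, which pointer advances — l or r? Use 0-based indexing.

l=0 r=14: min(20,12)*14=168 best=168 *, r--
l=0 r=13: min(20,13)*13=169 best=169 *, r--
l=0 r=12: min(20,19)*12=228 best=228 *, r--
l=0 r=11: min(20,9)*11=99 best=228, r--
l=0 r=10: min(20,14)*10=140 best=228, r--
l=0 r=9: min(20,17)*9=153 best=228, r--
l=0 r=8: min(20,9)*8=72 best=228, r--
l=0 r=7: min(20,3)*7=21 best=228, r--
l=0 r=6: min(20,4)*6=24 best=228, r--
l=0 r=5: min(20,17)*5=85 best=228, r--
l=0 r=4: min(20,18)*4=72 best=228, r--
l=0 r=3: min(20,17)*3=51 best=228, r--

r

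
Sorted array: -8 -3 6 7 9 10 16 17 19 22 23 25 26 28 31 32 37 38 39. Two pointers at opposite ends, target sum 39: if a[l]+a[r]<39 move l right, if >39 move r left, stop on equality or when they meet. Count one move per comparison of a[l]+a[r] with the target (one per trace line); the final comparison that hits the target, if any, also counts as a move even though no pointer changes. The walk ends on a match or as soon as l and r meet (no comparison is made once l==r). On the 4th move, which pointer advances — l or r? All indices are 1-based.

r

[1,19] -8+39=31 <39 → l++
[2,19] -3+39=36 <39 → l++
[3,19] 6+39=45 >39 → r--
[3,18] 6+38=44 >39 → r--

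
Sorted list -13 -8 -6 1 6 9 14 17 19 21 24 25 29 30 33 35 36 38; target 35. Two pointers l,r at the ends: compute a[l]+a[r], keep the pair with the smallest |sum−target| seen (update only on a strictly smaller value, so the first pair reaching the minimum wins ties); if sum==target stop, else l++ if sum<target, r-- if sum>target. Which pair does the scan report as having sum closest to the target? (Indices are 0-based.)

pair (6, 29) with sum 35 (|Δ|=0)

l=0 r=17: -13+38=25 d=10 *, l++
l=1 r=17: -8+38=30 d=5 *, l++
l=2 r=17: -6+38=32 d=3 *, l++
l=3 r=17: 1+38=39 d=4, r--
l=3 r=16: 1+36=37 d=2 *, r--
l=3 r=15: 1+35=36 d=1 *, r--
l=3 r=14: 1+33=34 d=1, l++
l=4 r=14: 6+33=39 d=4, r--
l=4 r=13: 6+30=36 d=1, r--
l=4 r=12: 6+29=35 d=0 *, stop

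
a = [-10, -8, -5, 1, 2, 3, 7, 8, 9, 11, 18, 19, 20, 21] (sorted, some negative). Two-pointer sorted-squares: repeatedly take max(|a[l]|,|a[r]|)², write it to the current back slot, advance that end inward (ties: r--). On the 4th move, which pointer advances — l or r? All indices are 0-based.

r

[0,13] |-10|<=|21| out[13]=441 → r--
[0,12] |-10|<=|20| out[12]=400 → r--
[0,11] |-10|<=|19| out[11]=361 → r--
[0,10] |-10|<=|18| out[10]=324 → r--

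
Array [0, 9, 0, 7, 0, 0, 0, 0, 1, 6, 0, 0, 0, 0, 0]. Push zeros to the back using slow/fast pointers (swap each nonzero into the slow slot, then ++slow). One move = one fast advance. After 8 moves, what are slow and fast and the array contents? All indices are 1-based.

slow=3, fast=9, a=[9, 7, 0, 0, 0, 0, 0, 0, 1, 6, 0, 0, 0, 0, 0]

slow=1 fast=1: a[fast]=0, fast++
slow=1 fast=2: a[fast]=9≠0 swap→a[1]=9, slow++,fast++
slow=2 fast=3: a[fast]=0, fast++
slow=2 fast=4: a[fast]=7≠0 swap→a[2]=7, slow++,fast++
slow=3 fast=5: a[fast]=0, fast++
slow=3 fast=6: a[fast]=0, fast++
slow=3 fast=7: a[fast]=0, fast++
slow=3 fast=8: a[fast]=0, fast++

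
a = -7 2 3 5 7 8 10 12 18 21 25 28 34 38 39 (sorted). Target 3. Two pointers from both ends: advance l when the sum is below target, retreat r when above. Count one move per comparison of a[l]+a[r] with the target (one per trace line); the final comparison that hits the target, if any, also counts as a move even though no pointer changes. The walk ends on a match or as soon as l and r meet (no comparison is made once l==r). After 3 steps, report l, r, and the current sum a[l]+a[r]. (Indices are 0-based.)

[0,14] -7+39=32 >3 → r--
[0,13] -7+38=31 >3 → r--
[0,12] -7+34=27 >3 → r--

l=0, r=11, sum=21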